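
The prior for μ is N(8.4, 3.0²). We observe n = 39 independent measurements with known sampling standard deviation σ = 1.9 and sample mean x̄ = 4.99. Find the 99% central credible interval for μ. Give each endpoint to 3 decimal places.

[4.245, 5.804]

Posterior precision = 1/3.0² + 39/1.9² = 0.1111 + 10.8033 = 10.9144, so posterior SD = 0.3027.
Posterior mean = (8.4/3.0² + 39·4.99/1.9²) / 10.9144 = 5.0247.
Interval: 5.0247 ± 2.576 × 0.3027 → [4.245, 5.804].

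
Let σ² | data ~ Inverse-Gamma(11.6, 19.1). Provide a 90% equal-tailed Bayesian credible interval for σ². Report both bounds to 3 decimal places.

[1.078, 2.885]

Inverse-Gamma(11.6, 19.1) quantiles: F⁻¹(0.05) and F⁻¹(0.95).
Equivalently, 1/σ² ~ Gamma(11.6, rate = 19.1); invert its 0.95 and 0.05 quantiles.
Posterior mean ≈ 1.802, SD ≈ 0.582; a Normal approximation gives roughly [0.845, 2.758].
Exact: lower = 1.078; upper = 2.885.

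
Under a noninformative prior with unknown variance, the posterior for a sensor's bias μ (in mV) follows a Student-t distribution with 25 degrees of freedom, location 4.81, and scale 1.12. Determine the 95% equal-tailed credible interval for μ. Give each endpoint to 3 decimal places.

The t_25 distribution is symmetric; the 95% interval is 4.81 ± t·1.12 with t_{0.975,25} = 2.060.
Half-width: 2.060 × 1.12 = 2.307.
4.81 − 2.307 = 2.503; 4.81 + 2.307 = 7.117.

[2.503, 7.117]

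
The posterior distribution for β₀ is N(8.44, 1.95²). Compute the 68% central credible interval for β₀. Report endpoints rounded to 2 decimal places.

The posterior is symmetric, so the 68% equal-tailed interval is β₀ = 8.44 ± z·1.95 with z = 0.994.
Half-width: 0.994 × 1.95 = 1.94.
8.44 − 1.94 = 6.50; 8.44 + 1.94 = 10.38.

[6.50, 10.38]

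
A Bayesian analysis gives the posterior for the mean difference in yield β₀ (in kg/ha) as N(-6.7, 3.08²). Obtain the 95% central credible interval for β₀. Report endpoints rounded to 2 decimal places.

[-12.74, -0.66]

The posterior is symmetric, so the 95% equal-tailed interval is β₀ = -6.7 ± z·3.08 with z = 1.960.
Half-width: 1.960 × 3.08 = 6.04.
-6.7 − 6.04 = -12.74; -6.7 + 6.04 = -0.66.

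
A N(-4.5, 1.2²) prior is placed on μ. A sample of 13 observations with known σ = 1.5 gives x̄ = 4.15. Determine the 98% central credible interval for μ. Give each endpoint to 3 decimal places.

[2.307, 4.136]

Posterior precision = 1/1.2² + 13/1.5² = 0.6944 + 5.7778 = 6.4722, so posterior SD = 0.3931.
Posterior mean = (-4.5/1.2² + 13·4.15/1.5²) / 6.4722 = 3.2219.
Interval: 3.2219 ± 2.326 × 0.3931 → [2.307, 4.136].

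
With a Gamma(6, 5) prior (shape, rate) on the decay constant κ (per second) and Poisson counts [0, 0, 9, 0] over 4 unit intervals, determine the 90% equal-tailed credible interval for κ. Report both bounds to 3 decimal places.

Posterior: Gamma(6+9, 5+4) = Gamma(15, 9) (shape, rate).
Equal-tailed 90% interval: Gamma(15, 9) quantiles at 0.05 and 0.95.
Posterior mean ≈ 1.667, SD ≈ 0.430; a Normal approximation gives roughly [0.959, 2.374].
Exact: lower = 1.027; upper = 2.432.

[1.027, 2.432]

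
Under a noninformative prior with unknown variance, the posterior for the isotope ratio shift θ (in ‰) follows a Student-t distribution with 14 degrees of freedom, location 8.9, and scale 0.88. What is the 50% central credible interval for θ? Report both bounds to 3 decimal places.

The t_14 distribution is symmetric; the 50% interval is 8.9 ± t·0.88 with t_{0.75,14} = 0.692.
Half-width: 0.692 × 0.88 = 0.609.
8.9 − 0.609 = 8.291; 8.9 + 0.609 = 9.509.

[8.291, 9.509]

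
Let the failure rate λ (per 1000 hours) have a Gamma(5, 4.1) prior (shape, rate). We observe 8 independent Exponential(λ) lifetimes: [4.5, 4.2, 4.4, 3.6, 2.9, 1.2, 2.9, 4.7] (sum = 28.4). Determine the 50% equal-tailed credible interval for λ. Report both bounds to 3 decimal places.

Posterior: Gamma(5+8, 4.1+28.4) = Gamma(13, 32.5) (shape, rate).
Equal-tailed 50% interval: Gamma(13, 32.5) quantiles at 0.25 and 0.75.
Posterior mean ≈ 0.400, SD ≈ 0.111; a Normal approximation gives roughly [0.325, 0.475].
Exact: lower = 0.321; upper = 0.468.

[0.321, 0.468]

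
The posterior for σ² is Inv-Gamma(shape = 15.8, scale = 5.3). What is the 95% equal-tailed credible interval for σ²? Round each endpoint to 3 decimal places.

Inverse-Gamma(15.8, 5.3) quantiles: F⁻¹(0.025) and F⁻¹(0.975).
Equivalently, 1/σ² ~ Gamma(15.8, rate = 5.3); invert its 0.975 and 0.025 quantiles.
Posterior mean ≈ 0.358, SD ≈ 0.096; a Normal approximation gives roughly [0.169, 0.547].
Exact: lower = 0.216; upper = 0.589.

[0.216, 0.589]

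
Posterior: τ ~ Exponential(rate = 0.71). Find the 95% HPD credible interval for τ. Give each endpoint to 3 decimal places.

[0.000, 4.219]

The exponential density is strictly decreasing on [0, ∞), so the HPD interval is anchored at 0: [0, q] with P(τ ≤ q) = 0.95.
q = −ln(1 − 0.95) / 0.71 = 2.9957 / 0.71 = 4.219.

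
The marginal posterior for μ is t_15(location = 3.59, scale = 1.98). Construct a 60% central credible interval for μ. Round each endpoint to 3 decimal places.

The t_15 distribution is symmetric; the 60% interval is 3.59 ± t·1.98 with t_{0.8,15} = 0.866.
Half-width: 0.866 × 1.98 = 1.715.
3.59 − 1.715 = 1.875; 3.59 + 1.715 = 5.305.

[1.875, 5.305]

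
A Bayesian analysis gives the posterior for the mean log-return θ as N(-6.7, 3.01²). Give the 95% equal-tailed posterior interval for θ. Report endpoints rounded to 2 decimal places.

[-12.60, -0.80]

The posterior is symmetric, so the 95% equal-tailed interval is θ = -6.7 ± z·3.01 with z = 1.960.
Half-width: 1.960 × 3.01 = 5.90.
-6.7 − 5.90 = -12.60; -6.7 + 5.90 = -0.80.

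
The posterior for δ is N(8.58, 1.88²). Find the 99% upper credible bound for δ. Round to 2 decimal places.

12.95

Need U with P(δ ≤ U) = 0.99: U = 8.58 + z_{0.01}·1.88.
z = 2.326; U = 8.58 + 2.326 × 1.88 = 12.95.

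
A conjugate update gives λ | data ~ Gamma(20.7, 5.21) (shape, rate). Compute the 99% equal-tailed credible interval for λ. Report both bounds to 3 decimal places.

[2.083, 6.580]

Posterior: Gamma(shape 20.7, rate 5.21).
Equal-tailed 99% interval: Gamma(20.7, 5.21) quantiles at 0.005 and 0.995.
Posterior mean ≈ 3.973, SD ≈ 0.873; a Normal approximation gives roughly [1.724, 6.223].
Exact: lower = 2.083; upper = 6.580.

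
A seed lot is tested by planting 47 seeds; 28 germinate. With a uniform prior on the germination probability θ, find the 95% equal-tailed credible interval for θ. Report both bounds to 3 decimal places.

Posterior: Beta(1+28, 1+19) = Beta(29, 20).
Equal-tailed 95% interval: the 0.025 and 0.975 quantiles of Beta(29, 20).
Posterior mean ≈ 0.592, SD ≈ 0.070; a Normal approximation gives roughly [0.456, 0.728].
Exact: F⁻¹(0.025) = 0.453; F⁻¹(0.975) = 0.724.

[0.453, 0.724]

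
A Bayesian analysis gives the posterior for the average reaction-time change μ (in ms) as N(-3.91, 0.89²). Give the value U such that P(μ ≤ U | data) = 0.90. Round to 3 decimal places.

Need U with P(μ ≤ U) = 0.90: U = -3.91 + z_{0.1}·0.89.
z = 1.282; U = -3.91 + 1.282 × 0.89 = -2.769.

-2.769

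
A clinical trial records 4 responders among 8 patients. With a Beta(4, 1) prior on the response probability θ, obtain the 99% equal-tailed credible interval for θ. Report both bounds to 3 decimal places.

Posterior: Beta(4+4, 1+4) = Beta(8, 5).
Equal-tailed 99% interval: the 0.005 and 0.995 quantiles of Beta(8, 5).
Posterior mean ≈ 0.615, SD ≈ 0.130; a Normal approximation gives roughly [0.280, 0.950].
Exact: F⁻¹(0.005) = 0.272; F⁻¹(0.995) = 0.897.

[0.272, 0.897]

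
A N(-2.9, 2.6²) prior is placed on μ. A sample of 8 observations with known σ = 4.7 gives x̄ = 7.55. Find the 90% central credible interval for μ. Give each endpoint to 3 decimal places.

[2.216, 6.822]

Posterior precision = 1/2.6² + 8/4.7² = 0.1479 + 0.3622 = 0.5101, so posterior SD = 1.4002.
Posterior mean = (-2.9/2.6² + 8·7.55/4.7²) / 0.5101 = 4.5194.
Interval: 4.5194 ± 1.645 × 1.4002 → [2.216, 6.822].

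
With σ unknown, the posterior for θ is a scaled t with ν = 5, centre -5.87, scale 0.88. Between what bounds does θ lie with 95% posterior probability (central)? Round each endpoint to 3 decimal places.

[-8.132, -3.608]

The t_5 distribution is symmetric; the 95% interval is -5.87 ± t·0.88 with t_{0.975,5} = 2.571.
Half-width: 2.571 × 0.88 = 2.262.
-5.87 − 2.262 = -8.132; -5.87 + 2.262 = -3.608.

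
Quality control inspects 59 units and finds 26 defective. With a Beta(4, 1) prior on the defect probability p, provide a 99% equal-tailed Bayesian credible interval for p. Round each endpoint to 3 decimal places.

Posterior: Beta(4+26, 1+33) = Beta(30, 34).
Equal-tailed 99% interval: the 0.005 and 0.995 quantiles of Beta(30, 34).
Posterior mean ≈ 0.469, SD ≈ 0.062; a Normal approximation gives roughly [0.309, 0.628].
Exact: F⁻¹(0.005) = 0.313; F⁻¹(0.995) = 0.628.

[0.313, 0.628]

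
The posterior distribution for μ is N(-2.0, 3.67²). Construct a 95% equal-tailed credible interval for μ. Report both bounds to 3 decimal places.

The posterior is symmetric, so the 95% equal-tailed interval is μ = -2.0 ± z·3.67 with z = 1.960.
Half-width: 1.960 × 3.67 = 7.193.
-2.0 − 7.193 = -9.193; -2.0 + 7.193 = 5.193.

[-9.193, 5.193]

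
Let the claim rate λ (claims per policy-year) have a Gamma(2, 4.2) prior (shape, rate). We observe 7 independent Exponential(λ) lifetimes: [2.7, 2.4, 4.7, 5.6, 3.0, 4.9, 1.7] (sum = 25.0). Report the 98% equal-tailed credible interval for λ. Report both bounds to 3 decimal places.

Posterior: Gamma(2+7, 4.2+25.0) = Gamma(9, 29.2) (shape, rate).
Equal-tailed 98% interval: Gamma(9, 29.2) quantiles at 0.01 and 0.99.
Posterior mean ≈ 0.308, SD ≈ 0.103; a Normal approximation gives roughly [0.069, 0.547].
Exact: lower = 0.120; upper = 0.596.

[0.120, 0.596]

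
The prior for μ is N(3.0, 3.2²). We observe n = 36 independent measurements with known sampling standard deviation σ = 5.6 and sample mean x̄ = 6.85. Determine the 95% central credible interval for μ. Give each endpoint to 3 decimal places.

Posterior precision = 1/3.2² + 36/5.6² = 0.0977 + 1.1480 = 1.2456, so posterior SD = 0.8960.
Posterior mean = (3.0/3.2² + 36·6.85/5.6²) / 1.2456 = 6.5482.
Interval: 6.5482 ± 1.960 × 0.8960 → [4.792, 8.304].

[4.792, 8.304]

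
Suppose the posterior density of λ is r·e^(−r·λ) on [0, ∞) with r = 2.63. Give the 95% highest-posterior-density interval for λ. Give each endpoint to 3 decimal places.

[0.000, 1.139]

The exponential density is strictly decreasing on [0, ∞), so the HPD interval is anchored at 0: [0, q] with P(λ ≤ q) = 0.95.
q = −ln(1 − 0.95) / 2.63 = 2.9957 / 2.63 = 1.139.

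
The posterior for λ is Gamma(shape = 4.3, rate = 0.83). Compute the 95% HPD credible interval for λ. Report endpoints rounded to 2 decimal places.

The posterior is unimodal and skewed, so the HPD interval has equal density at both endpoints and is the shortest 95% interval.
Solving f(1.03) = f(10.12) with F(10.12) − F(1.03) = 0.95 gives [1.03, 10.12].
For comparison, the equal-tailed interval is [1.50, 11.10]; the HPD is narrower and shifted toward the mode.

[1.03, 10.12]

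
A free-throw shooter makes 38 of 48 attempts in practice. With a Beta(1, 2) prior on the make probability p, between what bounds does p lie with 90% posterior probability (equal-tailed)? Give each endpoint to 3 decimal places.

[0.662, 0.855]

Posterior: Beta(1+38, 2+10) = Beta(39, 12).
Equal-tailed 90% interval: the 0.05 and 0.95 quantiles of Beta(39, 12).
Posterior mean ≈ 0.765, SD ≈ 0.059; a Normal approximation gives roughly [0.668, 0.861].
Exact: F⁻¹(0.05) = 0.662; F⁻¹(0.95) = 0.855.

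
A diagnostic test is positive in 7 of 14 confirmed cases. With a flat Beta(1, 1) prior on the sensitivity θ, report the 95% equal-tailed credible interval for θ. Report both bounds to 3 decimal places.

Posterior: Beta(1+7, 1+7) = Beta(8, 8).
Equal-tailed 95% interval: the 0.025 and 0.975 quantiles of Beta(8, 8).
Posterior mean ≈ 0.500, SD ≈ 0.121; a Normal approximation gives roughly [0.262, 0.738].
Exact: F⁻¹(0.025) = 0.266; F⁻¹(0.975) = 0.734.

[0.266, 0.734]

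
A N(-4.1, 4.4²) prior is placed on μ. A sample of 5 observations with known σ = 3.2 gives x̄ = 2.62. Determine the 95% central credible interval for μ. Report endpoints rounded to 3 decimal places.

Posterior precision = 1/4.4² + 5/3.2² = 0.0517 + 0.4883 = 0.5399, so posterior SD = 1.3609.
Posterior mean = (-4.1/4.4² + 5·2.62/3.2²) / 0.5399 = 1.9771.
Interval: 1.9771 ± 1.960 × 1.3609 → [-0.690, 4.644].

[-0.690, 4.644]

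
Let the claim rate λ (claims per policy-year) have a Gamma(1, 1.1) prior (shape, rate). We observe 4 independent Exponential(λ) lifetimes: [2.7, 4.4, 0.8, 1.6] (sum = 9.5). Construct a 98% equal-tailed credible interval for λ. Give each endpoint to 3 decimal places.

[0.121, 1.095]

Posterior: Gamma(1+4, 1.1+9.5) = Gamma(5, 10.6) (shape, rate).
Equal-tailed 98% interval: Gamma(5, 10.6) quantiles at 0.01 and 0.99.
Posterior mean ≈ 0.472, SD ≈ 0.211; a Normal approximation gives roughly [-0.019, 0.962].
Exact: lower = 0.121; upper = 1.095.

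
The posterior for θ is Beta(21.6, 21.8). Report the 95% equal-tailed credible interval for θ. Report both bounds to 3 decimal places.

Posterior: Beta(21.6, 21.8).
Equal-tailed 95% interval: the 0.025 and 0.975 quantiles of Beta(21.6, 21.8).
Posterior mean ≈ 0.498, SD ≈ 0.075; a Normal approximation gives roughly [0.351, 0.645].
Exact: F⁻¹(0.025) = 0.351; F⁻¹(0.975) = 0.644.

[0.351, 0.644]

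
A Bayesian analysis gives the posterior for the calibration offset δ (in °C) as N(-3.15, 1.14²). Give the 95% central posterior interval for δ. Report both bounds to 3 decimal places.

[-5.384, -0.916]

The posterior is symmetric, so the 95% equal-tailed interval is δ = -3.15 ± z·1.14 with z = 1.960.
Half-width: 1.960 × 1.14 = 2.234.
-3.15 − 2.234 = -5.384; -3.15 + 2.234 = -0.916.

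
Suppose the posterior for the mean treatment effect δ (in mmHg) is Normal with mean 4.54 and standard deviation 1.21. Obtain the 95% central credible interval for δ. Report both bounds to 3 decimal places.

[2.168, 6.912]

The posterior is symmetric, so the 95% equal-tailed interval is δ = 4.54 ± z·1.21 with z = 1.960.
Half-width: 1.960 × 1.21 = 2.372.
4.54 − 2.372 = 2.168; 4.54 + 2.372 = 6.912.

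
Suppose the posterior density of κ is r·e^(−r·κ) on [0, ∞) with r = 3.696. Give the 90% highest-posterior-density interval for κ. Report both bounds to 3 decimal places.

[0.000, 0.623]

The exponential density is strictly decreasing on [0, ∞), so the HPD interval is anchored at 0: [0, q] with P(κ ≤ q) = 0.90.
q = −ln(1 − 0.90) / 3.696 = 2.3026 / 3.696 = 0.623.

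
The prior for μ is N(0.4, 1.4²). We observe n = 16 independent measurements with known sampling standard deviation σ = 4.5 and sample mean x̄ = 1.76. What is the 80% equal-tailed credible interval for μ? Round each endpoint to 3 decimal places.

[0.103, 2.350]

Posterior precision = 1/1.4² + 16/4.5² = 0.5102 + 0.7901 = 1.3003, so posterior SD = 0.8769.
Posterior mean = (0.4/1.4² + 16·1.76/4.5²) / 1.3003 = 1.2264.
Interval: 1.2264 ± 1.282 × 0.8769 → [0.103, 2.350].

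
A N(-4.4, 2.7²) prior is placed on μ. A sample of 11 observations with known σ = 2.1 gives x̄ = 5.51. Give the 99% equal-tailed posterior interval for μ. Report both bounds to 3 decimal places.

Posterior precision = 1/2.7² + 11/2.1² = 0.1372 + 2.4943 = 2.6315, so posterior SD = 0.6165.
Posterior mean = (-4.4/2.7² + 11·5.51/2.1²) / 2.6315 = 4.9934.
Interval: 4.9934 ± 2.576 × 0.6165 → [3.406, 6.581].

[3.406, 6.581]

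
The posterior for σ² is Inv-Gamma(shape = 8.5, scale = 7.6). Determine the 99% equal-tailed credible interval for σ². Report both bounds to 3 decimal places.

[0.426, 2.668]

Inverse-Gamma(8.5, 7.6) quantiles: F⁻¹(0.005) and F⁻¹(0.995).
Equivalently, 1/σ² ~ Gamma(8.5, rate = 7.6); invert its 0.995 and 0.005 quantiles.
Posterior mean ≈ 1.013, SD ≈ 0.397; a Normal approximation gives roughly [-0.010, 2.037].
Exact: lower = 0.426; upper = 2.668.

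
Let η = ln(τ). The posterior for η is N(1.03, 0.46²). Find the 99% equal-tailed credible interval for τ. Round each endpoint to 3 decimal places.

[0.857, 9.160]

On the log scale the 99% interval is 1.03 ± 2.576 × 0.46 = [-0.1549, 2.2149].
Exponentiate: [e^-0.1549, e^2.2149] = [0.857, 9.160].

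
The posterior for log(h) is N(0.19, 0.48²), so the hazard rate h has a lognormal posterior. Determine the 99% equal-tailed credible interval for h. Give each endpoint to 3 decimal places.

[0.351, 4.164]

On the log scale the 99% interval is 0.19 ± 2.576 × 0.48 = [-1.0464, 1.4264].
Exponentiate: [e^-1.0464, e^1.4264] = [0.351, 4.164].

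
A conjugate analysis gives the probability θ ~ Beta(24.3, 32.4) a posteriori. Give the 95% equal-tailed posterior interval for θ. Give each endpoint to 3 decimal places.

[0.304, 0.558]

Posterior: Beta(24.3, 32.4).
Equal-tailed 95% interval: the 0.025 and 0.975 quantiles of Beta(24.3, 32.4).
Posterior mean ≈ 0.429, SD ≈ 0.065; a Normal approximation gives roughly [0.301, 0.556].
Exact: F⁻¹(0.025) = 0.304; F⁻¹(0.975) = 0.558.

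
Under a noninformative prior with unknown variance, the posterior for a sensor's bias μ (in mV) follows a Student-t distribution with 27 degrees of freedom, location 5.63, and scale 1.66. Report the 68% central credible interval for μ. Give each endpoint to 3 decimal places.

[3.948, 7.312]

The t_27 distribution is symmetric; the 68% interval is 5.63 ± t·1.66 with t_{0.84,27} = 1.013.
Half-width: 1.013 × 1.66 = 1.682.
5.63 − 1.682 = 3.948; 5.63 + 1.682 = 7.312.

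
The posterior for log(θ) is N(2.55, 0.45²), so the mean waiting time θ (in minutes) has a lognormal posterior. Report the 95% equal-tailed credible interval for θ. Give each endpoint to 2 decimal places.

On the log scale the 95% interval is 2.55 ± 1.960 × 0.45 = [1.6680, 3.4320].
Exponentiate: [e^1.6680, e^3.4320] = [5.30, 30.94].

[5.30, 30.94]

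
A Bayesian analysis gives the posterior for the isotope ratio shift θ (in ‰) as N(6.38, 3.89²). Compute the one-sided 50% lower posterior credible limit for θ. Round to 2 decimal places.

Need L with P(θ ≥ L) = 0.50: L = 6.38 − z_{0.5}·3.89.
z = 0.000; L = 6.38 − 0.000 × 3.89 = 6.38.

6.38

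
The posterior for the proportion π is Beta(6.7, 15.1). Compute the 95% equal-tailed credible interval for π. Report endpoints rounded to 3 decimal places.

Posterior: Beta(6.7, 15.1).
Equal-tailed 95% interval: the 0.025 and 0.975 quantiles of Beta(6.7, 15.1).
Posterior mean ≈ 0.307, SD ≈ 0.097; a Normal approximation gives roughly [0.118, 0.497].
Exact: F⁻¹(0.025) = 0.137; F⁻¹(0.975) = 0.511.

[0.137, 0.511]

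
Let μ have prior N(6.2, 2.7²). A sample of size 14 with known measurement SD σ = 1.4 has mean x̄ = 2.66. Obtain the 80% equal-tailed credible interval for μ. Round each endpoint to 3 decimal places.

Posterior precision = 1/2.7² + 14/1.4² = 0.1372 + 7.1429 = 7.2800, so posterior SD = 0.3706.
Posterior mean = (6.2/2.7² + 14·2.66/1.4²) / 7.2800 = 2.7267.
Interval: 2.7267 ± 1.282 × 0.3706 → [2.252, 3.202].

[2.252, 3.202]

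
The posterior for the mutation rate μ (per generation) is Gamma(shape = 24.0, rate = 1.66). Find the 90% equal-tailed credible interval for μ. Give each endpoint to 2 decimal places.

Posterior: Gamma(shape 24.0, rate 1.66).
Equal-tailed 90% interval: Gamma(24.0, 1.66) quantiles at 0.05 and 0.95.
Posterior mean ≈ 14.46, SD ≈ 2.95; a Normal approximation gives roughly [9.60, 19.31].
Exact: lower = 9.97; upper = 19.63.

[9.97, 19.63]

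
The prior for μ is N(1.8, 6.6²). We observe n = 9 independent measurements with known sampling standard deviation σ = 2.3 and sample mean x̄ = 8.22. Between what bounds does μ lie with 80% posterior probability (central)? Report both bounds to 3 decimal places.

[7.159, 9.110]

Posterior precision = 1/6.6² + 9/2.3² = 0.0230 + 1.7013 = 1.7243, so posterior SD = 0.7615.
Posterior mean = (1.8/6.6² + 9·8.22/2.3²) / 1.7243 = 8.1345.
Interval: 8.1345 ± 1.282 × 0.7615 → [7.159, 9.110].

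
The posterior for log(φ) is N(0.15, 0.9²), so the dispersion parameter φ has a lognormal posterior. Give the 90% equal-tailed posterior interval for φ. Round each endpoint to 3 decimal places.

[0.264, 5.106]

On the log scale the 90% interval is 0.15 ± 1.645 × 0.9 = [-1.3304, 1.6304].
Exponentiate: [e^-1.3304, e^1.6304] = [0.264, 5.106].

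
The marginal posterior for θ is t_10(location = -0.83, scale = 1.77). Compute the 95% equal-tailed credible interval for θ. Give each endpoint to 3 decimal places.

[-4.774, 3.114]

The t_10 distribution is symmetric; the 95% interval is -0.83 ± t·1.77 with t_{0.975,10} = 2.228.
Half-width: 2.228 × 1.77 = 3.944.
-0.83 − 3.944 = -4.774; -0.83 + 3.944 = 3.114.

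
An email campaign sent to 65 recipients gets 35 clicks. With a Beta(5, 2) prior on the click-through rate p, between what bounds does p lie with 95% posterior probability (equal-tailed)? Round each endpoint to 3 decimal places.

[0.440, 0.668]

Posterior: Beta(5+35, 2+30) = Beta(40, 32).
Equal-tailed 95% interval: the 0.025 and 0.975 quantiles of Beta(40, 32).
Posterior mean ≈ 0.556, SD ≈ 0.058; a Normal approximation gives roughly [0.442, 0.670].
Exact: F⁻¹(0.025) = 0.440; F⁻¹(0.975) = 0.668.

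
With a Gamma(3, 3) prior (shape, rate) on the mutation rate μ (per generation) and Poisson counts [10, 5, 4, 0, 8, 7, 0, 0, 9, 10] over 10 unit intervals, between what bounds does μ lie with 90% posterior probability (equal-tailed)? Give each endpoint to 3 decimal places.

Posterior: Gamma(3+53, 3+10) = Gamma(56, 13) (shape, rate).
Equal-tailed 90% interval: Gamma(56, 13) quantiles at 0.05 and 0.95.
Posterior mean ≈ 4.308, SD ≈ 0.576; a Normal approximation gives roughly [3.361, 5.255].
Exact: lower = 3.407; upper = 5.296.

[3.407, 5.296]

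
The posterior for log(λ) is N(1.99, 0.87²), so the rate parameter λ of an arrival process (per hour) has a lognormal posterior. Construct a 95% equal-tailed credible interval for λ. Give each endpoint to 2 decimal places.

On the log scale the 95% interval is 1.99 ± 1.960 × 0.87 = [0.2848, 3.6952].
Exponentiate: [e^0.2848, e^3.6952] = [1.33, 40.25].

[1.33, 40.25]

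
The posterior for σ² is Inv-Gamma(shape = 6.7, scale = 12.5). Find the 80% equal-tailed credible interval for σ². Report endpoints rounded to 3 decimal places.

[1.231, 3.406]

Inverse-Gamma(6.7, 12.5) quantiles: F⁻¹(0.1) and F⁻¹(0.9).
Equivalently, 1/σ² ~ Gamma(6.7, rate = 12.5); invert its 0.9 and 0.1 quantiles.
Posterior mean ≈ 2.193, SD ≈ 1.012; a Normal approximation gives roughly [0.897, 3.489].
Exact: lower = 1.231; upper = 3.406.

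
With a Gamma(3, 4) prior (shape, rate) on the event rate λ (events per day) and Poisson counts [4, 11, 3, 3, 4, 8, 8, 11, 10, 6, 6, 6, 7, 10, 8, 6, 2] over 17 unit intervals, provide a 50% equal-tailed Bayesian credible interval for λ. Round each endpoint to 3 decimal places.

[5.170, 5.861]

Posterior: Gamma(3+113, 4+17) = Gamma(116, 21) (shape, rate).
Equal-tailed 50% interval: Gamma(116, 21) quantiles at 0.25 and 0.75.
Posterior mean ≈ 5.524, SD ≈ 0.513; a Normal approximation gives roughly [5.178, 5.870].
Exact: lower = 5.170; upper = 5.861.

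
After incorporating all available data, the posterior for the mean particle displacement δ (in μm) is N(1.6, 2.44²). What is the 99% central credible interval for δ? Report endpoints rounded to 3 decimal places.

[-4.685, 7.885]

The posterior is symmetric, so the 99% equal-tailed interval is δ = 1.6 ± z·2.44 with z = 2.576.
Half-width: 2.576 × 2.44 = 6.285.
1.6 − 6.285 = -4.685; 1.6 + 6.285 = 7.885.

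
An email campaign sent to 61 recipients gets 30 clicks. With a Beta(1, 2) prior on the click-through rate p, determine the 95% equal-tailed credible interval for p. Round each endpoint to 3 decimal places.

Posterior: Beta(1+30, 2+31) = Beta(31, 33).
Equal-tailed 95% interval: the 0.025 and 0.975 quantiles of Beta(31, 33).
Posterior mean ≈ 0.484, SD ≈ 0.062; a Normal approximation gives roughly [0.363, 0.606].
Exact: F⁻¹(0.025) = 0.364; F⁻¹(0.975) = 0.606.

[0.364, 0.606]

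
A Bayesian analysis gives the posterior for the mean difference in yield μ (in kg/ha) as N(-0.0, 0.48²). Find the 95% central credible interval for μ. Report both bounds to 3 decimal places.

[-0.941, 0.941]

The posterior is symmetric, so the 95% equal-tailed interval is μ = -0.0 ± z·0.48 with z = 1.960.
Half-width: 1.960 × 0.48 = 0.941.
-0.0 − 0.941 = -0.941; -0.0 + 0.941 = 0.941.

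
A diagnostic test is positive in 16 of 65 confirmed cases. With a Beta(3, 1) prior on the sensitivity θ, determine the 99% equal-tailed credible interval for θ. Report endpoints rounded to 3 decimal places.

Posterior: Beta(3+16, 1+49) = Beta(19, 50).
Equal-tailed 99% interval: the 0.005 and 0.995 quantiles of Beta(19, 50).
Posterior mean ≈ 0.275, SD ≈ 0.053; a Normal approximation gives roughly [0.138, 0.413].
Exact: F⁻¹(0.005) = 0.152; F⁻¹(0.995) = 0.423.

[0.152, 0.423]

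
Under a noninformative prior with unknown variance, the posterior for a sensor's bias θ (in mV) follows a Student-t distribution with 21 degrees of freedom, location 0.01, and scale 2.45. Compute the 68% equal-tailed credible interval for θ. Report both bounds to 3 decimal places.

The t_21 distribution is symmetric; the 68% interval is 0.01 ± t·2.45 with t_{0.84,21} = 1.019.
Half-width: 1.019 × 2.45 = 2.495.
0.01 − 2.495 = -2.485; 0.01 + 2.495 = 2.505.

[-2.485, 2.505]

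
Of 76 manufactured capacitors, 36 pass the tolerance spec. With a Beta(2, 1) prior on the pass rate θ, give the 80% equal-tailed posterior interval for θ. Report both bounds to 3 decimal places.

Posterior: Beta(2+36, 1+40) = Beta(38, 41).
Equal-tailed 80% interval: the 0.1 and 0.9 quantiles of Beta(38, 41).
Posterior mean ≈ 0.481, SD ≈ 0.056; a Normal approximation gives roughly [0.409, 0.553].
Exact: F⁻¹(0.1) = 0.409; F⁻¹(0.9) = 0.553.

[0.409, 0.553]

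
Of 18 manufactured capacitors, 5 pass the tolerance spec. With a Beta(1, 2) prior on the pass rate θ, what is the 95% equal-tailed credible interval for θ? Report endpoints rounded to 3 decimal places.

Posterior: Beta(1+5, 2+13) = Beta(6, 15).
Equal-tailed 95% interval: the 0.025 and 0.975 quantiles of Beta(6, 15).
Posterior mean ≈ 0.286, SD ≈ 0.096; a Normal approximation gives roughly [0.097, 0.474].
Exact: F⁻¹(0.025) = 0.119; F⁻¹(0.975) = 0.491.

[0.119, 0.491]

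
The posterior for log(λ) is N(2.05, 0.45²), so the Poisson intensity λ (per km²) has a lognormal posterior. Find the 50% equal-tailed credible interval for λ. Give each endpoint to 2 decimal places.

On the log scale the 50% interval is 2.05 ± 0.674 × 0.45 = [1.7465, 2.3535].
Exponentiate: [e^1.7465, e^2.3535] = [5.73, 10.52].

[5.73, 10.52]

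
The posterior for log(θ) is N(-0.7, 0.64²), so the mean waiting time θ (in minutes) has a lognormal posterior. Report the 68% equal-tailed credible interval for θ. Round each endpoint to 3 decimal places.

On the log scale the 68% interval is -0.7 ± 0.994 × 0.64 = [-1.3365, -0.0635].
Exponentiate: [e^-1.3365, e^-0.0635] = [0.263, 0.938].

[0.263, 0.938]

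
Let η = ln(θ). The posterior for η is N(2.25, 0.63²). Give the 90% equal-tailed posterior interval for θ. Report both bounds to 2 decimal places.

On the log scale the 90% interval is 2.25 ± 1.645 × 0.63 = [1.2137, 3.2863].
Exponentiate: [e^1.2137, e^3.2863] = [3.37, 26.74].

[3.37, 26.74]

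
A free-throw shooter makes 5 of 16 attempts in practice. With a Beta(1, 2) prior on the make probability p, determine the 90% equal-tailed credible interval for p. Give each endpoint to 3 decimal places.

[0.156, 0.498]

Posterior: Beta(1+5, 2+11) = Beta(6, 13).
Equal-tailed 90% interval: the 0.05 and 0.95 quantiles of Beta(6, 13).
Posterior mean ≈ 0.316, SD ≈ 0.104; a Normal approximation gives roughly [0.145, 0.487].
Exact: F⁻¹(0.05) = 0.156; F⁻¹(0.95) = 0.498.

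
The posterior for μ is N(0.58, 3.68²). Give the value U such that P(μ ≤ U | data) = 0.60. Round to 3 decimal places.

1.512

Need U with P(μ ≤ U) = 0.60: U = 0.58 + z_{0.4}·3.68.
z = 0.253; U = 0.58 + 0.253 × 3.68 = 1.512.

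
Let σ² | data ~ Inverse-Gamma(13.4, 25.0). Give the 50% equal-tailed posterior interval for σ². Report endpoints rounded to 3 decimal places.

Inverse-Gamma(13.4, 25.0) quantiles: F⁻¹(0.25) and F⁻¹(0.75).
Equivalently, 1/σ² ~ Gamma(13.4, rate = 25.0); invert its 0.75 and 0.25 quantiles.
Posterior mean ≈ 2.016, SD ≈ 0.597; a Normal approximation gives roughly [1.613, 2.419].
Exact: lower = 1.597; upper = 2.318.

[1.597, 2.318]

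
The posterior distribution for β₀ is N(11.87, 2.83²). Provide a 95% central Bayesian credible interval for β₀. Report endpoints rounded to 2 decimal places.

The posterior is symmetric, so the 95% equal-tailed interval is β₀ = 11.87 ± z·2.83 with z = 1.960.
Half-width: 1.960 × 2.83 = 5.55.
11.87 − 5.55 = 6.32; 11.87 + 5.55 = 17.42.

[6.32, 17.42]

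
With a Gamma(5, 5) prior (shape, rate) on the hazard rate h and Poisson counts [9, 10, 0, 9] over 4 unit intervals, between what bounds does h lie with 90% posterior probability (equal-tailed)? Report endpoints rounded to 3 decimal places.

[2.684, 4.776]

Posterior: Gamma(5+28, 5+4) = Gamma(33, 9) (shape, rate).
Equal-tailed 90% interval: Gamma(33, 9) quantiles at 0.05 and 0.95.
Posterior mean ≈ 3.667, SD ≈ 0.638; a Normal approximation gives roughly [2.617, 4.717].
Exact: lower = 2.684; upper = 4.776.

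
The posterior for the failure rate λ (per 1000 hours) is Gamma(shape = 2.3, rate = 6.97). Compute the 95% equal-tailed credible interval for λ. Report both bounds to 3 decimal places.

[0.049, 0.873]

Posterior: Gamma(shape 2.3, rate 6.97).
Equal-tailed 95% interval: Gamma(2.3, 6.97) quantiles at 0.025 and 0.975.
Posterior mean ≈ 0.330, SD ≈ 0.218; a Normal approximation gives roughly [-0.096, 0.756].
Exact: lower = 0.049; upper = 0.873.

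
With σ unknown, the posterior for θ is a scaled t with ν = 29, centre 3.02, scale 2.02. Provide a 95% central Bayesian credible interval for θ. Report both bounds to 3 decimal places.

[-1.111, 7.151]

The t_29 distribution is symmetric; the 95% interval is 3.02 ± t·2.02 with t_{0.975,29} = 2.045.
Half-width: 2.045 × 2.02 = 4.131.
3.02 − 4.131 = -1.111; 3.02 + 4.131 = 7.151.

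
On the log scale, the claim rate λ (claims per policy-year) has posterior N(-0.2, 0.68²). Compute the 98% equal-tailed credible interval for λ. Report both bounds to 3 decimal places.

On the log scale the 98% interval is -0.2 ± 2.326 × 0.68 = [-1.7819, 1.3819].
Exponentiate: [e^-1.7819, e^1.3819] = [0.168, 3.983].

[0.168, 3.983]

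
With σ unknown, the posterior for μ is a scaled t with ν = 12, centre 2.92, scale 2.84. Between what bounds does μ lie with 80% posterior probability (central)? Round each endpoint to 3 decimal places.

The t_12 distribution is symmetric; the 80% interval is 2.92 ± t·2.84 with t_{0.9,12} = 1.356.
Half-width: 1.356 × 2.84 = 3.852.
2.92 − 3.852 = -0.932; 2.92 + 3.852 = 6.772.

[-0.932, 6.772]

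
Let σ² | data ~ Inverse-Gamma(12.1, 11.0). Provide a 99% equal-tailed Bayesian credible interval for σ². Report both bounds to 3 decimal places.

[0.480, 2.197]

Inverse-Gamma(12.1, 11.0) quantiles: F⁻¹(0.005) and F⁻¹(0.995).
Equivalently, 1/σ² ~ Gamma(12.1, rate = 11.0); invert its 0.995 and 0.005 quantiles.
Posterior mean ≈ 0.991, SD ≈ 0.312; a Normal approximation gives roughly [0.188, 1.794].
Exact: lower = 0.480; upper = 2.197.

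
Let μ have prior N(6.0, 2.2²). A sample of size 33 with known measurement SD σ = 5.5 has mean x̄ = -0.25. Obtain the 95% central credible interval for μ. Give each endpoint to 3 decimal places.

Posterior precision = 1/2.2² + 33/5.5² = 0.2066 + 1.0909 = 1.2975, so posterior SD = 0.8779.
Posterior mean = (6.0/2.2² + 33·-0.25/5.5²) / 1.2975 = 0.7452.
Interval: 0.7452 ± 1.960 × 0.8779 → [-0.975, 2.466].

[-0.975, 2.466]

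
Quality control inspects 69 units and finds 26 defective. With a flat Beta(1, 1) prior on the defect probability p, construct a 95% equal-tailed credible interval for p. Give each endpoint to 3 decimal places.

Posterior: Beta(1+26, 1+43) = Beta(27, 44).
Equal-tailed 95% interval: the 0.025 and 0.975 quantiles of Beta(27, 44).
Posterior mean ≈ 0.380, SD ≈ 0.057; a Normal approximation gives roughly [0.268, 0.492].
Exact: F⁻¹(0.025) = 0.272; F⁻¹(0.975) = 0.495.

[0.272, 0.495]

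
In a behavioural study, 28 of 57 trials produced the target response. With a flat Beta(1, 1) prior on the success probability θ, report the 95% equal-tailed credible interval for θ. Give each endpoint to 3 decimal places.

[0.366, 0.618]

Posterior: Beta(1+28, 1+29) = Beta(29, 30).
Equal-tailed 95% interval: the 0.025 and 0.975 quantiles of Beta(29, 30).
Posterior mean ≈ 0.492, SD ≈ 0.065; a Normal approximation gives roughly [0.365, 0.618].
Exact: F⁻¹(0.025) = 0.366; F⁻¹(0.975) = 0.618.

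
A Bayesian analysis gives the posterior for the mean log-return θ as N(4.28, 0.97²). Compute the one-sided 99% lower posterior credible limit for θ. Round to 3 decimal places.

Need L with P(θ ≥ L) = 0.99: L = 4.28 − z_{0.01}·0.97.
z = 2.326; L = 4.28 − 2.326 × 0.97 = 2.023.

2.023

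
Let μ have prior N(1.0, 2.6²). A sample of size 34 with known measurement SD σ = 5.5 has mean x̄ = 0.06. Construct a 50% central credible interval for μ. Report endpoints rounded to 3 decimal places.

[-0.429, 0.767]

Posterior precision = 1/2.6² + 34/5.5² = 0.1479 + 1.1240 = 1.2719, so posterior SD = 0.8867.
Posterior mean = (1.0/2.6² + 34·0.06/5.5²) / 1.2719 = 0.1693.
Interval: 0.1693 ± 0.674 × 0.8867 → [-0.429, 0.767].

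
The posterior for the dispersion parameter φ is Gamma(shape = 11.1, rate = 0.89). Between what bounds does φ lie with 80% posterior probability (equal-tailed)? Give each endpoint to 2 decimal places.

[7.98, 17.45]

Posterior: Gamma(shape 11.1, rate 0.89).
Equal-tailed 80% interval: Gamma(11.1, 0.89) quantiles at 0.1 and 0.9.
Posterior mean ≈ 12.47, SD ≈ 3.74; a Normal approximation gives roughly [7.67, 17.27].
Exact: lower = 7.98; upper = 17.45.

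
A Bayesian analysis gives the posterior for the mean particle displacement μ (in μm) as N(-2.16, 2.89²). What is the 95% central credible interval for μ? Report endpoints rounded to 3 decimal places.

The posterior is symmetric, so the 95% equal-tailed interval is μ = -2.16 ± z·2.89 with z = 1.960.
Half-width: 1.960 × 2.89 = 5.664.
-2.16 − 5.664 = -7.824; -2.16 + 5.664 = 3.504.

[-7.824, 3.504]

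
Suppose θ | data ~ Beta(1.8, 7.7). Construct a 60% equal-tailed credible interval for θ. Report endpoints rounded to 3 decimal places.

Posterior: Beta(1.8, 7.7).
Equal-tailed 60% interval: the 0.2 and 0.8 quantiles of Beta(1.8, 7.7).
Posterior mean ≈ 0.189, SD ≈ 0.121; a Normal approximation gives roughly [0.088, 0.291].
Exact: F⁻¹(0.2) = 0.082; F⁻¹(0.8) = 0.287.

[0.082, 0.287]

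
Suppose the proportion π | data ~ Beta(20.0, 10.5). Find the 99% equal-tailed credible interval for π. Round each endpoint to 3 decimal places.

Posterior: Beta(20.0, 10.5).
Equal-tailed 99% interval: the 0.005 and 0.995 quantiles of Beta(20.0, 10.5).
Posterior mean ≈ 0.656, SD ≈ 0.085; a Normal approximation gives roughly [0.438, 0.874].
Exact: F⁻¹(0.005) = 0.426; F⁻¹(0.995) = 0.849.

[0.426, 0.849]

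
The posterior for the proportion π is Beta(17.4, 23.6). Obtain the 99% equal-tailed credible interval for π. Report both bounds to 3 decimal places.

[0.239, 0.623]

Posterior: Beta(17.4, 23.6).
Equal-tailed 99% interval: the 0.005 and 0.995 quantiles of Beta(17.4, 23.6).
Posterior mean ≈ 0.424, SD ≈ 0.076; a Normal approximation gives roughly [0.228, 0.621].
Exact: F⁻¹(0.005) = 0.239; F⁻¹(0.995) = 0.623.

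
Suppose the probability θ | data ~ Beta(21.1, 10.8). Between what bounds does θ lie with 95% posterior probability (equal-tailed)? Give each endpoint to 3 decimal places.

Posterior: Beta(21.1, 10.8).
Equal-tailed 95% interval: the 0.025 and 0.975 quantiles of Beta(21.1, 10.8).
Posterior mean ≈ 0.661, SD ≈ 0.083; a Normal approximation gives roughly [0.500, 0.823].
Exact: F⁻¹(0.025) = 0.491; F⁻¹(0.975) = 0.812.

[0.491, 0.812]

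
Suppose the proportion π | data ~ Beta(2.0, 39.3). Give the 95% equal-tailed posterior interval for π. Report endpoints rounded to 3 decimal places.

[0.006, 0.131]

Posterior: Beta(2.0, 39.3).
Equal-tailed 95% interval: the 0.025 and 0.975 quantiles of Beta(2.0, 39.3).
Posterior mean ≈ 0.048, SD ≈ 0.033; a Normal approximation gives roughly [-0.016, 0.113].
Exact: F⁻¹(0.025) = 0.006; F⁻¹(0.975) = 0.131.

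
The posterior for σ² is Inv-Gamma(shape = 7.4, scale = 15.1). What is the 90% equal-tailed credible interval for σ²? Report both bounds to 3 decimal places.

[1.221, 4.240]

Inverse-Gamma(7.4, 15.1) quantiles: F⁻¹(0.05) and F⁻¹(0.95).
Equivalently, 1/σ² ~ Gamma(7.4, rate = 15.1); invert its 0.95 and 0.05 quantiles.
Posterior mean ≈ 2.359, SD ≈ 1.015; a Normal approximation gives roughly [0.689, 4.029].
Exact: lower = 1.221; upper = 4.240.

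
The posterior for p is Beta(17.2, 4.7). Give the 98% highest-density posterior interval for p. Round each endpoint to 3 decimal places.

[0.575, 0.954]

The posterior is unimodal and skewed, so the HPD interval has equal density at both endpoints and is the shortest 98% interval.
Solving f(0.575) = f(0.954) with F(0.954) − F(0.575) = 0.98 gives [0.575, 0.954].
For comparison, the equal-tailed interval is [0.555, 0.942]; the HPD is narrower and shifted toward the mode.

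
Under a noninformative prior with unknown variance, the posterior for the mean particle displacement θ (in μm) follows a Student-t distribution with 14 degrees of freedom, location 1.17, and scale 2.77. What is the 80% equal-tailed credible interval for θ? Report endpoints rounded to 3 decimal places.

The t_14 distribution is symmetric; the 80% interval is 1.17 ± t·2.77 with t_{0.9,14} = 1.345.
Half-width: 1.345 × 2.77 = 3.726.
1.17 − 3.726 = -2.556; 1.17 + 3.726 = 4.896.

[-2.556, 4.896]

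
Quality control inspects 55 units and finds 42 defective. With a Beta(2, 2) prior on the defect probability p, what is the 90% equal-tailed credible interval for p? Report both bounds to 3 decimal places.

[0.649, 0.833]

Posterior: Beta(2+42, 2+13) = Beta(44, 15).
Equal-tailed 90% interval: the 0.05 and 0.95 quantiles of Beta(44, 15).
Posterior mean ≈ 0.746, SD ≈ 0.056; a Normal approximation gives roughly [0.653, 0.838].
Exact: F⁻¹(0.05) = 0.649; F⁻¹(0.95) = 0.833.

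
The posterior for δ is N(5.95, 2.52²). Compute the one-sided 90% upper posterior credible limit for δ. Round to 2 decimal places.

9.18

Need U with P(δ ≤ U) = 0.90: U = 5.95 + z_{0.1}·2.52.
z = 1.282; U = 5.95 + 1.282 × 2.52 = 9.18.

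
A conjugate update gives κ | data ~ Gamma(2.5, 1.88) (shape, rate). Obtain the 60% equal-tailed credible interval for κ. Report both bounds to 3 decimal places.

Posterior: Gamma(shape 2.5, rate 1.88).
Equal-tailed 60% interval: Gamma(2.5, 1.88) quantiles at 0.2 and 0.8.
Posterior mean ≈ 1.330, SD ≈ 0.841; a Normal approximation gives roughly [0.622, 2.038].
Exact: lower = 0.623; upper = 1.939.

[0.623, 1.939]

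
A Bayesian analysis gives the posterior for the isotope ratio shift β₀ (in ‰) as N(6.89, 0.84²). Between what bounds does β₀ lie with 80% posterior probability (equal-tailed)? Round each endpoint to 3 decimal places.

[5.813, 7.967]

The posterior is symmetric, so the 80% equal-tailed interval is β₀ = 6.89 ± z·0.84 with z = 1.282.
Half-width: 1.282 × 0.84 = 1.077.
6.89 − 1.077 = 5.813; 6.89 + 1.077 = 7.967.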